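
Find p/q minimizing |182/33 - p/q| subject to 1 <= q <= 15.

Expand x = 182/33 as a continued fraction with the Euclidean algorithm:
  182 = 5*33 + 17, so a_0 = 5.
  33 = 1*17 + 16, so a_1 = 1.
  17 = 1*16 + 1, so a_2 = 1.
  16 = 16*1 + 0, so a_3 = 16.
so x = [5; 1, 1, 16].
Convergents (p_i = a_i*p_{i-1} + p_{i-2}, q_i = a_i*q_{i-1} + q_{i-2} with p_{-2}=0, p_{-1}=1, q_{-2}=1, q_{-1}=0), until the denominator exceeds 15:
  i=0: a_0=5, p_0 = 5*1 + 0 = 5, q_0 = 5*0 + 1 = 1.
  i=1: a_1=1, p_1 = 1*5 + 1 = 6, q_1 = 1*1 + 0 = 1.
  i=2: a_2=1, p_2 = 1*6 + 5 = 11, q_2 = 1*1 + 1 = 2.
  i=3: a_3=16, p_3 = 16*11 + 6 = 182, q_3 = 16*2 + 1 = 33.
q_3 = 33 > 15, so the last convergent with denominator <= 15 is p_2/q_2 = 11/2.
The closest fraction with denominator <= 15 is either p_2/q_2 or the intermediate fraction (k*p_2 + p_1)/(k*q_2 + q_1) with the largest k >= 1 whose denominator stays <= 15; these approach x as k grows, and every other convergent or intermediate fraction in range is farther away.
Largest k: floor((15 - q_1)/q_2) = floor((15 - 1)/2) = 7.
That gives (7*11 + 6)/(7*2 + 1) = 83/15.
Compare the errors: |x - 11/2| = |182*2 - 11*33|/(33*2) = 1/66, and |x - 83/15| = |182*15 - 83*33|/(33*15) = 9/495.
Cross-multiplying, 1*495 = 495 < 594 = 9*66, so 1/66 is smaller: the convergent 11/2 is closer to x than 83/15.

11/2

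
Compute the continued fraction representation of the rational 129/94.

[1; 2, 1, 2, 5, 2]

Run the Euclidean algorithm on 129 and 94; the successive quotients are the partial quotients a_0, a_1, ... (each step inverts the fractional part left over by the previous one):
  129 = 1*94 + 35, so a_0 = 1.
  94 = 2*35 + 24, so a_1 = 2.
  35 = 1*24 + 11, so a_2 = 1.
  24 = 2*11 + 2, so a_3 = 2.
  11 = 5*2 + 1, so a_4 = 5.
  2 = 2*1 + 0, so a_5 = 2.
The remainder reaches 0 after 6 divisions, so the expansion has 6 partial quotients, read off in order.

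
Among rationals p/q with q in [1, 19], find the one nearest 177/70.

Expand x = 177/70 as a continued fraction with the Euclidean algorithm:
  177 = 2*70 + 37, so a_0 = 2.
  70 = 1*37 + 33, so a_1 = 1.
  37 = 1*33 + 4, so a_2 = 1.
  33 = 8*4 + 1, so a_3 = 8.
  4 = 4*1 + 0, so a_4 = 4.
so x = [2; 1, 1, 8, 4].
Convergents (p_i = a_i*p_{i-1} + p_{i-2}, q_i = a_i*q_{i-1} + q_{i-2} with p_{-2}=0, p_{-1}=1, q_{-2}=1, q_{-1}=0), until the denominator exceeds 19:
  i=0: a_0=2, p_0 = 2*1 + 0 = 2, q_0 = 2*0 + 1 = 1.
  i=1: a_1=1, p_1 = 1*2 + 1 = 3, q_1 = 1*1 + 0 = 1.
  i=2: a_2=1, p_2 = 1*3 + 2 = 5, q_2 = 1*1 + 1 = 2.
  i=3: a_3=8, p_3 = 8*5 + 3 = 43, q_3 = 8*2 + 1 = 17.
  i=4: a_4=4, p_4 = 4*43 + 5 = 177, q_4 = 4*17 + 2 = 70.
q_4 = 70 > 19, so the last convergent with denominator <= 19 is p_3/q_3 = 43/17.
The closest fraction with denominator <= 19 is either p_3/q_3 or the intermediate fraction (k*p_3 + p_2)/(k*q_3 + q_2) with the largest k >= 1 whose denominator stays <= 19; these approach x as k grows, and every other convergent or intermediate fraction in range is farther away.
Largest k: floor((19 - q_2)/q_3) = floor((19 - 2)/17) = 1.
That gives (1*43 + 5)/(1*17 + 2) = 48/19.
Compare the errors: |x - 43/17| = |177*17 - 43*70|/(70*17) = 1/1190, and |x - 48/19| = |177*19 - 48*70|/(70*19) = 3/1330.
Cross-multiplying, 1*1330 = 1330 < 3570 = 3*1190, so 1/1190 is smaller: the convergent 43/17 is closer to x than 48/19.

43/17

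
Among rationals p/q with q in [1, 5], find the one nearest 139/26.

Expand x = 139/26 as a continued fraction with the Euclidean algorithm:
  139 = 5*26 + 9, so a_0 = 5.
  26 = 2*9 + 8, so a_1 = 2.
  9 = 1*8 + 1, so a_2 = 1.
  8 = 8*1 + 0, so a_3 = 8.
so x = [5; 2, 1, 8].
Convergents (p_i = a_i*p_{i-1} + p_{i-2}, q_i = a_i*q_{i-1} + q_{i-2} with p_{-2}=0, p_{-1}=1, q_{-2}=1, q_{-1}=0), until the denominator exceeds 5:
  i=0: a_0=5, p_0 = 5*1 + 0 = 5, q_0 = 5*0 + 1 = 1.
  i=1: a_1=2, p_1 = 2*5 + 1 = 11, q_1 = 2*1 + 0 = 2.
  i=2: a_2=1, p_2 = 1*11 + 5 = 16, q_2 = 1*2 + 1 = 3.
  i=3: a_3=8, p_3 = 8*16 + 11 = 139, q_3 = 8*3 + 2 = 26.
q_3 = 26 > 5, so the last convergent with denominator <= 5 is p_2/q_2 = 16/3.
The closest fraction with denominator <= 5 is either p_2/q_2 or the intermediate fraction (k*p_2 + p_1)/(k*q_2 + q_1) with the largest k >= 1 whose denominator stays <= 5; these approach x as k grows, and every other convergent or intermediate fraction in range is farther away.
Largest k: floor((5 - q_1)/q_2) = floor((5 - 2)/3) = 1.
That gives (1*16 + 11)/(1*3 + 2) = 27/5.
Compare the errors: |x - 16/3| = |139*3 - 16*26|/(26*3) = 1/78, and |x - 27/5| = |139*5 - 27*26|/(26*5) = 7/130.
Cross-multiplying, 1*130 = 130 < 546 = 7*78, so 1/78 is smaller: the convergent 16/3 is closer to x than 27/5.

16/3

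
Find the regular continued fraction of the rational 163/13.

[12; 1, 1, 6]

Run the Euclidean algorithm on 163 and 13; the successive quotients are the partial quotients a_0, a_1, ... (each step inverts the fractional part left over by the previous one):
  163 = 12*13 + 7, so a_0 = 12.
  13 = 1*7 + 6, so a_1 = 1.
  7 = 1*6 + 1, so a_2 = 1.
  6 = 6*1 + 0, so a_3 = 6.
The remainder reaches 0 after 4 divisions, so the expansion has 4 partial quotients, read off in order.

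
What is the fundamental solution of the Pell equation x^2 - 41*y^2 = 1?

(x, y) = (2049, 320)

First expand sqrt(41) as a continued fraction. With x_i = (sqrt(41) + m_i)/d_i and (m_0, d_0) = (0, 1): a_0 = floor(sqrt(41)) = 6, since 6^2 = 36 <= 41 < 49 = 7^2.
Iterate m_{i+1} = d_i*a_i - m_i, d_{i+1} = (41 - m_{i+1}^2)/d_i, a_{i+1} = floor((a_0 + m_{i+1})/d_{i+1}):
  m_1 = 1*6 - 0 = 6, d_1 = (41 - 6^2)/1 = 5/1 = 5, a_1 = floor((6 + 6)/5) = 2.
  m_2 = 5*2 - 6 = 4, d_2 = (41 - 4^2)/5 = 25/5 = 5, a_2 = floor((6 + 4)/5) = 2.
  m_3 = 5*2 - 4 = 6, d_3 = (41 - 6^2)/5 = 5/5 = 1, a_3 = floor((6 + 6)/1) = 12.
  m_4 = 1*12 - 6 = 6, d_4 = (41 - 6^2)/1 = 5/1 = 5: (m_4, d_4) = (m_1, d_1) = (6, 5), so from here the quotients repeat a_1, ..., a_3; the period length is 3.
So sqrt(41) = [6; (2, 2, 12)] with period length k = 3.
k is odd, so (p_{k-1}, q_{k-1}) only solves x^2 - 41y^2 = -1 and the fundamental solution of x^2 - 41y^2 = 1 is (p_{2k-1}, q_{2k-1}) = (p_5, q_5); compute convergents through index 5, running through the period twice.
Convergents (p_i = a_i*p_{i-1} + p_{i-2}, q_i = a_i*q_{i-1} + q_{i-2} with p_{-2}=0, p_{-1}=1, q_{-2}=1, q_{-1}=0):
  i=0: a_0=6, p_0 = 6*1 + 0 = 6, q_0 = 6*0 + 1 = 1.
  i=1: a_1=2, p_1 = 2*6 + 1 = 13, q_1 = 2*1 + 0 = 2.
  i=2: a_2=2, p_2 = 2*13 + 6 = 32, q_2 = 2*2 + 1 = 5.
  i=3: a_3=12, p_3 = 12*32 + 13 = 397, q_3 = 12*5 + 2 = 62.
  i=4: a_4=2, p_4 = 2*397 + 32 = 826, q_4 = 2*62 + 5 = 129.
  i=5: a_5=2, p_5 = 2*826 + 397 = 2049, q_5 = 2*129 + 62 = 320.
Indeed p_2^2 - 41*q_2^2 = 1024 - 1025 = -1, not +1.
Check: 2049^2 - 41*320^2 = 4198401 - 4198400 = 1, so (x, y) = (2049, 320) solves the equation, and by the theorem it is the least positive solution.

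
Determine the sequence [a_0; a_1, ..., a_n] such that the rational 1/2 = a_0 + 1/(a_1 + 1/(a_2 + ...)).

[0; 2]

Run the Euclidean algorithm on 1 and 2; the successive quotients are the partial quotients a_0, a_1, ... (each step inverts the fractional part left over by the previous one):
  1 = 0*2 + 1, so a_0 = 0.
  2 = 2*1 + 0, so a_1 = 2.
The remainder reaches 0 after 2 divisions, so the expansion has 2 partial quotients, read off in order.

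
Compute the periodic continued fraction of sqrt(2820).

[53; (9, 1, 1, 1, 4, 1, 1, 1, 9, 106)]

Write x_i = (sqrt(2820) + m_i)/d_i with (m_0, d_0) = (0, 1). a_0 = floor(sqrt(2820)) = 53, since 53^2 = 2809 <= 2820 < 2916 = 54^2.
Iterate m_{i+1} = d_i*a_i - m_i, d_{i+1} = (2820 - m_{i+1}^2)/d_i, a_{i+1} = floor((a_0 + m_{i+1})/d_{i+1}):
  m_1 = 1*53 - 0 = 53, d_1 = (2820 - 53^2)/1 = 11/1 = 11, a_1 = floor((53 + 53)/11) = 9.
  m_2 = 11*9 - 53 = 46, d_2 = (2820 - 46^2)/11 = 704/11 = 64, a_2 = floor((53 + 46)/64) = 1.
  m_3 = 64*1 - 46 = 18, d_3 = (2820 - 18^2)/64 = 2496/64 = 39, a_3 = floor((53 + 18)/39) = 1.
  m_4 = 39*1 - 18 = 21, d_4 = (2820 - 21^2)/39 = 2379/39 = 61, a_4 = floor((53 + 21)/61) = 1.
  m_5 = 61*1 - 21 = 40, d_5 = (2820 - 40^2)/61 = 1220/61 = 20, a_5 = floor((53 + 40)/20) = 4.
  m_6 = 20*4 - 40 = 40, d_6 = (2820 - 40^2)/20 = 1220/20 = 61, a_6 = floor((53 + 40)/61) = 1.
  m_7 = 61*1 - 40 = 21, d_7 = (2820 - 21^2)/61 = 2379/61 = 39, a_7 = floor((53 + 21)/39) = 1.
  m_8 = 39*1 - 21 = 18, d_8 = (2820 - 18^2)/39 = 2496/39 = 64, a_8 = floor((53 + 18)/64) = 1.
  m_9 = 64*1 - 18 = 46, d_9 = (2820 - 46^2)/64 = 704/64 = 11, a_9 = floor((53 + 46)/11) = 9.
  m_10 = 11*9 - 46 = 53, d_10 = (2820 - 53^2)/11 = 11/11 = 1, a_10 = floor((53 + 53)/1) = 106.
  m_11 = 1*106 - 53 = 53, d_11 = (2820 - 53^2)/1 = 11/1 = 11: (m_11, d_11) = (m_1, d_1) = (53, 11), so from here the quotients repeat a_1, ..., a_10; the period length is 10.
Hence the expansion of sqrt(2820) is a_0 = 53 followed by the repeating block 9, 1, 1, 1, 4, 1, 1, 1, 9, 106 (period 10).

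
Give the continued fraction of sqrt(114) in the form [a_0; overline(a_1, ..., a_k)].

Write x_i = (sqrt(114) + m_i)/d_i with (m_0, d_0) = (0, 1). a_0 = floor(sqrt(114)) = 10, since 10^2 = 100 <= 114 < 121 = 11^2.
Iterate m_{i+1} = d_i*a_i - m_i, d_{i+1} = (114 - m_{i+1}^2)/d_i, a_{i+1} = floor((a_0 + m_{i+1})/d_{i+1}):
  m_1 = 1*10 - 0 = 10, d_1 = (114 - 10^2)/1 = 14/1 = 14, a_1 = floor((10 + 10)/14) = 1.
  m_2 = 14*1 - 10 = 4, d_2 = (114 - 4^2)/14 = 98/14 = 7, a_2 = floor((10 + 4)/7) = 2.
  m_3 = 7*2 - 4 = 10, d_3 = (114 - 10^2)/7 = 14/7 = 2, a_3 = floor((10 + 10)/2) = 10.
  m_4 = 2*10 - 10 = 10, d_4 = (114 - 10^2)/2 = 14/2 = 7, a_4 = floor((10 + 10)/7) = 2.
  m_5 = 7*2 - 10 = 4, d_5 = (114 - 4^2)/7 = 98/7 = 14, a_5 = floor((10 + 4)/14) = 1.
  m_6 = 14*1 - 4 = 10, d_6 = (114 - 10^2)/14 = 14/14 = 1, a_6 = floor((10 + 10)/1) = 20.
  m_7 = 1*20 - 10 = 10, d_7 = (114 - 10^2)/1 = 14/1 = 14: (m_7, d_7) = (m_1, d_1) = (10, 14), so from here the quotients repeat a_1, ..., a_6; the period length is 6.
Hence the expansion of sqrt(114) is a_0 = 10 followed by the repeating block 1, 2, 10, 2, 1, 20 (period 6).

[10; overline(1, 2, 10, 2, 1, 20)]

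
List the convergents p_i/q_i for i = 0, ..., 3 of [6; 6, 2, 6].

Using the convergent recurrence p_i = a_i*p_{i-1} + p_{i-2}, q_i = a_i*q_{i-1} + q_{i-2} with p_{-2}=0, p_{-1}=1, q_{-2}=1, q_{-1}=0:
  i=0: a_0=6, p_0 = 6*1 + 0 = 6, q_0 = 6*0 + 1 = 1.
  i=1: a_1=6, p_1 = 6*6 + 1 = 37, q_1 = 6*1 + 0 = 6.
  i=2: a_2=2, p_2 = 2*37 + 6 = 80, q_2 = 2*6 + 1 = 13.
  i=3: a_3=6, p_3 = 6*80 + 37 = 517, q_3 = 6*13 + 6 = 84.

6/1, 37/6, 80/13, 517/84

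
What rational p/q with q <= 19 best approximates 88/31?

54/19

Expand x = 88/31 as a continued fraction with the Euclidean algorithm:
  88 = 2*31 + 26, so a_0 = 2.
  31 = 1*26 + 5, so a_1 = 1.
  26 = 5*5 + 1, so a_2 = 5.
  5 = 5*1 + 0, so a_3 = 5.
so x = [2; 1, 5, 5].
Convergents (p_i = a_i*p_{i-1} + p_{i-2}, q_i = a_i*q_{i-1} + q_{i-2} with p_{-2}=0, p_{-1}=1, q_{-2}=1, q_{-1}=0), until the denominator exceeds 19:
  i=0: a_0=2, p_0 = 2*1 + 0 = 2, q_0 = 2*0 + 1 = 1.
  i=1: a_1=1, p_1 = 1*2 + 1 = 3, q_1 = 1*1 + 0 = 1.
  i=2: a_2=5, p_2 = 5*3 + 2 = 17, q_2 = 5*1 + 1 = 6.
  i=3: a_3=5, p_3 = 5*17 + 3 = 88, q_3 = 5*6 + 1 = 31.
q_3 = 31 > 19, so the last convergent with denominator <= 19 is p_2/q_2 = 17/6.
The closest fraction with denominator <= 19 is either p_2/q_2 or the intermediate fraction (k*p_2 + p_1)/(k*q_2 + q_1) with the largest k >= 1 whose denominator stays <= 19; these approach x as k grows, and every other convergent or intermediate fraction in range is farther away.
Largest k: floor((19 - q_1)/q_2) = floor((19 - 1)/6) = 3.
That gives (3*17 + 3)/(3*6 + 1) = 54/19.
Compare the errors: |x - 17/6| = |88*6 - 17*31|/(31*6) = 1/186, and |x - 54/19| = |88*19 - 54*31|/(31*19) = 2/589.
Cross-multiplying, 2*186 = 372 < 589 = 1*589, so 2/589 is smaller: the intermediate fraction 54/19 is closer to x than 17/6.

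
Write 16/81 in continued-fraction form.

[0; 5, 16]

Run the Euclidean algorithm on 16 and 81; the successive quotients are the partial quotients a_0, a_1, ... (each step inverts the fractional part left over by the previous one):
  16 = 0*81 + 16, so a_0 = 0.
  81 = 5*16 + 1, so a_1 = 5.
  16 = 16*1 + 0, so a_2 = 16.
The remainder reaches 0 after 3 divisions, so the expansion has 3 partial quotients, read off in order.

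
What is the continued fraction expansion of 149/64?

[2; 3, 21]

Run the Euclidean algorithm on 149 and 64; the successive quotients are the partial quotients a_0, a_1, ... (each step inverts the fractional part left over by the previous one):
  149 = 2*64 + 21, so a_0 = 2.
  64 = 3*21 + 1, so a_1 = 3.
  21 = 21*1 + 0, so a_2 = 21.
The remainder reaches 0 after 3 divisions, so the expansion has 3 partial quotients, read off in order.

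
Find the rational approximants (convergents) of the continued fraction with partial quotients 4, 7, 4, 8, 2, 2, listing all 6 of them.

4/1, 29/7, 120/29, 989/239, 2098/507, 5185/1253

Using the convergent recurrence p_i = a_i*p_{i-1} + p_{i-2}, q_i = a_i*q_{i-1} + q_{i-2} with p_{-2}=0, p_{-1}=1, q_{-2}=1, q_{-1}=0:
  i=0: a_0=4, p_0 = 4*1 + 0 = 4, q_0 = 4*0 + 1 = 1.
  i=1: a_1=7, p_1 = 7*4 + 1 = 29, q_1 = 7*1 + 0 = 7.
  i=2: a_2=4, p_2 = 4*29 + 4 = 120, q_2 = 4*7 + 1 = 29.
  i=3: a_3=8, p_3 = 8*120 + 29 = 989, q_3 = 8*29 + 7 = 239.
  i=4: a_4=2, p_4 = 2*989 + 120 = 2098, q_4 = 2*239 + 29 = 507.
  i=5: a_5=2, p_5 = 2*2098 + 989 = 5185, q_5 = 2*507 + 239 = 1253.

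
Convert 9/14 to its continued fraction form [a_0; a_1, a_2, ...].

[0; 1, 1, 1, 4]

Run the Euclidean algorithm on 9 and 14; the successive quotients are the partial quotients a_0, a_1, ... (each step inverts the fractional part left over by the previous one):
  9 = 0*14 + 9, so a_0 = 0.
  14 = 1*9 + 5, so a_1 = 1.
  9 = 1*5 + 4, so a_2 = 1.
  5 = 1*4 + 1, so a_3 = 1.
  4 = 4*1 + 0, so a_4 = 4.
The remainder reaches 0 after 5 divisions, so the expansion has 5 partial quotients, read off in order.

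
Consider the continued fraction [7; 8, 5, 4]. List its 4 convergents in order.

7/1, 57/8, 292/41, 1225/172

Using the convergent recurrence p_i = a_i*p_{i-1} + p_{i-2}, q_i = a_i*q_{i-1} + q_{i-2} with p_{-2}=0, p_{-1}=1, q_{-2}=1, q_{-1}=0:
  i=0: a_0=7, p_0 = 7*1 + 0 = 7, q_0 = 7*0 + 1 = 1.
  i=1: a_1=8, p_1 = 8*7 + 1 = 57, q_1 = 8*1 + 0 = 8.
  i=2: a_2=5, p_2 = 5*57 + 7 = 292, q_2 = 5*8 + 1 = 41.
  i=3: a_3=4, p_3 = 4*292 + 57 = 1225, q_3 = 4*41 + 8 = 172.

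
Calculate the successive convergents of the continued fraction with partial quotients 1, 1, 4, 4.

1/1, 2/1, 9/5, 38/21

Using the convergent recurrence p_i = a_i*p_{i-1} + p_{i-2}, q_i = a_i*q_{i-1} + q_{i-2} with p_{-2}=0, p_{-1}=1, q_{-2}=1, q_{-1}=0:
  i=0: a_0=1, p_0 = 1*1 + 0 = 1, q_0 = 1*0 + 1 = 1.
  i=1: a_1=1, p_1 = 1*1 + 1 = 2, q_1 = 1*1 + 0 = 1.
  i=2: a_2=4, p_2 = 4*2 + 1 = 9, q_2 = 4*1 + 1 = 5.
  i=3: a_3=4, p_3 = 4*9 + 2 = 38, q_3 = 4*5 + 1 = 21.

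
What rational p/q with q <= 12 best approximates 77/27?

Expand x = 77/27 as a continued fraction with the Euclidean algorithm:
  77 = 2*27 + 23, so a_0 = 2.
  27 = 1*23 + 4, so a_1 = 1.
  23 = 5*4 + 3, so a_2 = 5.
  4 = 1*3 + 1, so a_3 = 1.
  3 = 3*1 + 0, so a_4 = 3.
so x = [2; 1, 5, 1, 3].
Convergents (p_i = a_i*p_{i-1} + p_{i-2}, q_i = a_i*q_{i-1} + q_{i-2} with p_{-2}=0, p_{-1}=1, q_{-2}=1, q_{-1}=0), until the denominator exceeds 12:
  i=0: a_0=2, p_0 = 2*1 + 0 = 2, q_0 = 2*0 + 1 = 1.
  i=1: a_1=1, p_1 = 1*2 + 1 = 3, q_1 = 1*1 + 0 = 1.
  i=2: a_2=5, p_2 = 5*3 + 2 = 17, q_2 = 5*1 + 1 = 6.
  i=3: a_3=1, p_3 = 1*17 + 3 = 20, q_3 = 1*6 + 1 = 7.
  i=4: a_4=3, p_4 = 3*20 + 17 = 77, q_4 = 3*7 + 6 = 27.
q_4 = 27 > 12, so the last convergent with denominator <= 12 is p_3/q_3 = 20/7.
The closest fraction with denominator <= 12 is either p_3/q_3 or the intermediate fraction (k*p_3 + p_2)/(k*q_3 + q_2) with the largest k >= 1 whose denominator stays <= 12; these approach x as k grows, and every other convergent or intermediate fraction in range is farther away.
Largest k: floor((12 - q_2)/q_3) = floor((12 - 6)/7) = 0.
Since k = 0, no intermediate fraction beyond p_3/q_3 has denominator <= 12, so the convergent 20/7 is the closest (its error is |77*7 - 20*27|/(27*7) = 1/189).

20/7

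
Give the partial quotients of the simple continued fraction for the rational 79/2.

Run the Euclidean algorithm on 79 and 2; the successive quotients are the partial quotients a_0, a_1, ... (each step inverts the fractional part left over by the previous one):
  79 = 39*2 + 1, so a_0 = 39.
  2 = 2*1 + 0, so a_1 = 2.
The remainder reaches 0 after 2 divisions, so the expansion has 2 partial quotients, read off in order.

[39; 2]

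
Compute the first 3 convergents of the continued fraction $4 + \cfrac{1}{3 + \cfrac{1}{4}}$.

4/1, 13/3, 56/13

Using the convergent recurrence p_i = a_i*p_{i-1} + p_{i-2}, q_i = a_i*q_{i-1} + q_{i-2} with p_{-2}=0, p_{-1}=1, q_{-2}=1, q_{-1}=0:
  i=0: a_0=4, p_0 = 4*1 + 0 = 4, q_0 = 4*0 + 1 = 1.
  i=1: a_1=3, p_1 = 3*4 + 1 = 13, q_1 = 3*1 + 0 = 3.
  i=2: a_2=4, p_2 = 4*13 + 4 = 56, q_2 = 4*3 + 1 = 13.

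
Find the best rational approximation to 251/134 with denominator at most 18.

Expand x = 251/134 as a continued fraction with the Euclidean algorithm:
  251 = 1*134 + 117, so a_0 = 1.
  134 = 1*117 + 17, so a_1 = 1.
  117 = 6*17 + 15, so a_2 = 6.
  17 = 1*15 + 2, so a_3 = 1.
  15 = 7*2 + 1, so a_4 = 7.
  2 = 2*1 + 0, so a_5 = 2.
so x = [1; 1, 6, 1, 7, 2].
Convergents (p_i = a_i*p_{i-1} + p_{i-2}, q_i = a_i*q_{i-1} + q_{i-2} with p_{-2}=0, p_{-1}=1, q_{-2}=1, q_{-1}=0), until the denominator exceeds 18:
  i=0: a_0=1, p_0 = 1*1 + 0 = 1, q_0 = 1*0 + 1 = 1.
  i=1: a_1=1, p_1 = 1*1 + 1 = 2, q_1 = 1*1 + 0 = 1.
  i=2: a_2=6, p_2 = 6*2 + 1 = 13, q_2 = 6*1 + 1 = 7.
  i=3: a_3=1, p_3 = 1*13 + 2 = 15, q_3 = 1*7 + 1 = 8.
  i=4: a_4=7, p_4 = 7*15 + 13 = 118, q_4 = 7*8 + 7 = 63.
q_4 = 63 > 18, so the last convergent with denominator <= 18 is p_3/q_3 = 15/8.
The closest fraction with denominator <= 18 is either p_3/q_3 or the intermediate fraction (k*p_3 + p_2)/(k*q_3 + q_2) with the largest k >= 1 whose denominator stays <= 18; these approach x as k grows, and every other convergent or intermediate fraction in range is farther away.
Largest k: floor((18 - q_2)/q_3) = floor((18 - 7)/8) = 1.
That gives (1*15 + 13)/(1*8 + 7) = 28/15.
Compare the errors: |x - 15/8| = |251*8 - 15*134|/(134*8) = 2/1072, and |x - 28/15| = |251*15 - 28*134|/(134*15) = 13/2010.
Cross-multiplying, 2*2010 = 4020 < 13936 = 13*1072, so 2/1072 is smaller: the convergent 15/8 is closer to x than 28/15.

15/8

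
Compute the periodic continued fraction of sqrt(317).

[17; (1, 4, 8, 1, 2, 2, 1, 8, 4, 1, 34)]

Write x_i = (sqrt(317) + m_i)/d_i with (m_0, d_0) = (0, 1). a_0 = floor(sqrt(317)) = 17, since 17^2 = 289 <= 317 < 324 = 18^2.
Iterate m_{i+1} = d_i*a_i - m_i, d_{i+1} = (317 - m_{i+1}^2)/d_i, a_{i+1} = floor((a_0 + m_{i+1})/d_{i+1}):
  m_1 = 1*17 - 0 = 17, d_1 = (317 - 17^2)/1 = 28/1 = 28, a_1 = floor((17 + 17)/28) = 1.
  m_2 = 28*1 - 17 = 11, d_2 = (317 - 11^2)/28 = 196/28 = 7, a_2 = floor((17 + 11)/7) = 4.
  m_3 = 7*4 - 11 = 17, d_3 = (317 - 17^2)/7 = 28/7 = 4, a_3 = floor((17 + 17)/4) = 8.
  m_4 = 4*8 - 17 = 15, d_4 = (317 - 15^2)/4 = 92/4 = 23, a_4 = floor((17 + 15)/23) = 1.
  m_5 = 23*1 - 15 = 8, d_5 = (317 - 8^2)/23 = 253/23 = 11, a_5 = floor((17 + 8)/11) = 2.
  m_6 = 11*2 - 8 = 14, d_6 = (317 - 14^2)/11 = 121/11 = 11, a_6 = floor((17 + 14)/11) = 2.
  m_7 = 11*2 - 14 = 8, d_7 = (317 - 8^2)/11 = 253/11 = 23, a_7 = floor((17 + 8)/23) = 1.
  m_8 = 23*1 - 8 = 15, d_8 = (317 - 15^2)/23 = 92/23 = 4, a_8 = floor((17 + 15)/4) = 8.
  m_9 = 4*8 - 15 = 17, d_9 = (317 - 17^2)/4 = 28/4 = 7, a_9 = floor((17 + 17)/7) = 4.
  m_10 = 7*4 - 17 = 11, d_10 = (317 - 11^2)/7 = 196/7 = 28, a_10 = floor((17 + 11)/28) = 1.
  m_11 = 28*1 - 11 = 17, d_11 = (317 - 17^2)/28 = 28/28 = 1, a_11 = floor((17 + 17)/1) = 34.
  m_12 = 1*34 - 17 = 17, d_12 = (317 - 17^2)/1 = 28/1 = 28: (m_12, d_12) = (m_1, d_1) = (17, 28), so from here the quotients repeat a_1, ..., a_11; the period length is 11.
Hence the expansion of sqrt(317) is a_0 = 17 followed by the repeating block 1, 4, 8, 1, 2, 2, 1, 8, 4, 1, 34 (period 11).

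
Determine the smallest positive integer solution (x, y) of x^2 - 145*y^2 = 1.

First expand sqrt(145) as a continued fraction. With x_i = (sqrt(145) + m_i)/d_i and (m_0, d_0) = (0, 1): a_0 = floor(sqrt(145)) = 12, since 12^2 = 144 <= 145 < 169 = 13^2.
Iterate m_{i+1} = d_i*a_i - m_i, d_{i+1} = (145 - m_{i+1}^2)/d_i, a_{i+1} = floor((a_0 + m_{i+1})/d_{i+1}):
  m_1 = 1*12 - 0 = 12, d_1 = (145 - 12^2)/1 = 1/1 = 1, a_1 = floor((12 + 12)/1) = 24.
  m_2 = 1*24 - 12 = 12, d_2 = (145 - 12^2)/1 = 1/1 = 1: (m_2, d_2) = (m_1, d_1) = (12, 1), so from here the quotient a_1 repeats; the period length is 1.
So sqrt(145) = [12; (24)] with period length k = 1.
k is odd, so (p_{k-1}, q_{k-1}) only solves x^2 - 145y^2 = -1 and the fundamental solution of x^2 - 145y^2 = 1 is (p_{2k-1}, q_{2k-1}) = (p_1, q_1); compute convergents through index 1, running through the period twice.
Convergents (p_i = a_i*p_{i-1} + p_{i-2}, q_i = a_i*q_{i-1} + q_{i-2} with p_{-2}=0, p_{-1}=1, q_{-2}=1, q_{-1}=0):
  i=0: a_0=12, p_0 = 12*1 + 0 = 12, q_0 = 12*0 + 1 = 1.
  i=1: a_1=24, p_1 = 24*12 + 1 = 289, q_1 = 24*1 + 0 = 24.
Indeed p_0^2 - 145*q_0^2 = 144 - 145 = -1, not +1.
Check: 289^2 - 145*24^2 = 83521 - 83520 = 1, so (x, y) = (289, 24) solves the equation, and by the theorem it is the least positive solution.

(x, y) = (289, 24)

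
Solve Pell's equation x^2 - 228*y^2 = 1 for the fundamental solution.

First expand sqrt(228) as a continued fraction. With x_i = (sqrt(228) + m_i)/d_i and (m_0, d_0) = (0, 1): a_0 = floor(sqrt(228)) = 15, since 15^2 = 225 <= 228 < 256 = 16^2.
Iterate m_{i+1} = d_i*a_i - m_i, d_{i+1} = (228 - m_{i+1}^2)/d_i, a_{i+1} = floor((a_0 + m_{i+1})/d_{i+1}):
  m_1 = 1*15 - 0 = 15, d_1 = (228 - 15^2)/1 = 3/1 = 3, a_1 = floor((15 + 15)/3) = 10.
  m_2 = 3*10 - 15 = 15, d_2 = (228 - 15^2)/3 = 3/3 = 1, a_2 = floor((15 + 15)/1) = 30.
  m_3 = 1*30 - 15 = 15, d_3 = (228 - 15^2)/1 = 3/1 = 3: (m_3, d_3) = (m_1, d_1) = (15, 3), so from here the quotients repeat a_1, a_2; the period length is 2.
So sqrt(228) = [15; (10, 30)] with period length k = 2.
k is even, so the fundamental solution of x^2 - 228y^2 = 1 is (p_{k-1}, q_{k-1}) = (p_1, q_1); compute convergents through index 1.
Convergents (p_i = a_i*p_{i-1} + p_{i-2}, q_i = a_i*q_{i-1} + q_{i-2} with p_{-2}=0, p_{-1}=1, q_{-2}=1, q_{-1}=0):
  i=0: a_0=15, p_0 = 15*1 + 0 = 15, q_0 = 15*0 + 1 = 1.
  i=1: a_1=10, p_1 = 10*15 + 1 = 151, q_1 = 10*1 + 0 = 10.
Check: 151^2 - 228*10^2 = 22801 - 22800 = 1, so (x, y) = (151, 10) solves the equation, and by the theorem it is the least positive solution.

(x, y) = (151, 10)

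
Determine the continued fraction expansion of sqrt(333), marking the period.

Write x_i = (sqrt(333) + m_i)/d_i with (m_0, d_0) = (0, 1). a_0 = floor(sqrt(333)) = 18, since 18^2 = 324 <= 333 < 361 = 19^2.
Iterate m_{i+1} = d_i*a_i - m_i, d_{i+1} = (333 - m_{i+1}^2)/d_i, a_{i+1} = floor((a_0 + m_{i+1})/d_{i+1}):
  m_1 = 1*18 - 0 = 18, d_1 = (333 - 18^2)/1 = 9/1 = 9, a_1 = floor((18 + 18)/9) = 4.
  m_2 = 9*4 - 18 = 18, d_2 = (333 - 18^2)/9 = 9/9 = 1, a_2 = floor((18 + 18)/1) = 36.
  m_3 = 1*36 - 18 = 18, d_3 = (333 - 18^2)/1 = 9/1 = 9: (m_3, d_3) = (m_1, d_1) = (18, 9), so from here the quotients repeat a_1, a_2; the period length is 2.
Hence the expansion of sqrt(333) is a_0 = 18 followed by the repeating block 4, 36 (period 2).

[18; (4, 36)]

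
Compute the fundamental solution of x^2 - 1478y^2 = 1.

First expand sqrt(1478) as a continued fraction. With x_i = (sqrt(1478) + m_i)/d_i and (m_0, d_0) = (0, 1): a_0 = floor(sqrt(1478)) = 38, since 38^2 = 1444 <= 1478 < 1521 = 39^2.
Iterate m_{i+1} = d_i*a_i - m_i, d_{i+1} = (1478 - m_{i+1}^2)/d_i, a_{i+1} = floor((a_0 + m_{i+1})/d_{i+1}):
  m_1 = 1*38 - 0 = 38, d_1 = (1478 - 38^2)/1 = 34/1 = 34, a_1 = floor((38 + 38)/34) = 2.
  m_2 = 34*2 - 38 = 30, d_2 = (1478 - 30^2)/34 = 578/34 = 17, a_2 = floor((38 + 30)/17) = 4.
  m_3 = 17*4 - 30 = 38, d_3 = (1478 - 38^2)/17 = 34/17 = 2, a_3 = floor((38 + 38)/2) = 38.
  m_4 = 2*38 - 38 = 38, d_4 = (1478 - 38^2)/2 = 34/2 = 17, a_4 = floor((38 + 38)/17) = 4.
  m_5 = 17*4 - 38 = 30, d_5 = (1478 - 30^2)/17 = 578/17 = 34, a_5 = floor((38 + 30)/34) = 2.
  m_6 = 34*2 - 30 = 38, d_6 = (1478 - 38^2)/34 = 34/34 = 1, a_6 = floor((38 + 38)/1) = 76.
  m_7 = 1*76 - 38 = 38, d_7 = (1478 - 38^2)/1 = 34/1 = 34: (m_7, d_7) = (m_1, d_1) = (38, 34), so from here the quotients repeat a_1, ..., a_6; the period length is 6.
So sqrt(1478) = [38; (2, 4, 38, 4, 2, 76)] with period length k = 6.
k is even, so the fundamental solution of x^2 - 1478y^2 = 1 is (p_{k-1}, q_{k-1}) = (p_5, q_5); compute convergents through index 5.
Convergents (p_i = a_i*p_{i-1} + p_{i-2}, q_i = a_i*q_{i-1} + q_{i-2} with p_{-2}=0, p_{-1}=1, q_{-2}=1, q_{-1}=0):
  i=0: a_0=38, p_0 = 38*1 + 0 = 38, q_0 = 38*0 + 1 = 1.
  i=1: a_1=2, p_1 = 2*38 + 1 = 77, q_1 = 2*1 + 0 = 2.
  i=2: a_2=4, p_2 = 4*77 + 38 = 346, q_2 = 4*2 + 1 = 9.
  i=3: a_3=38, p_3 = 38*346 + 77 = 13225, q_3 = 38*9 + 2 = 344.
  i=4: a_4=4, p_4 = 4*13225 + 346 = 53246, q_4 = 4*344 + 9 = 1385.
  i=5: a_5=2, p_5 = 2*53246 + 13225 = 119717, q_5 = 2*1385 + 344 = 3114.
Check: 119717^2 - 1478*3114^2 = 14332160089 - 14332160088 = 1, so (x, y) = (119717, 3114) solves the equation, and by the theorem it is the least positive solution.

(x, y) = (119717, 3114)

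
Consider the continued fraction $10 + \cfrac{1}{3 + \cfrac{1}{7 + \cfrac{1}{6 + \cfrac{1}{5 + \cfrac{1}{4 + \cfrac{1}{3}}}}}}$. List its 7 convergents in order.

Using the convergent recurrence p_i = a_i*p_{i-1} + p_{i-2}, q_i = a_i*q_{i-1} + q_{i-2} with p_{-2}=0, p_{-1}=1, q_{-2}=1, q_{-1}=0:
  i=0: a_0=10, p_0 = 10*1 + 0 = 10, q_0 = 10*0 + 1 = 1.
  i=1: a_1=3, p_1 = 3*10 + 1 = 31, q_1 = 3*1 + 0 = 3.
  i=2: a_2=7, p_2 = 7*31 + 10 = 227, q_2 = 7*3 + 1 = 22.
  i=3: a_3=6, p_3 = 6*227 + 31 = 1393, q_3 = 6*22 + 3 = 135.
  i=4: a_4=5, p_4 = 5*1393 + 227 = 7192, q_4 = 5*135 + 22 = 697.
  i=5: a_5=4, p_5 = 4*7192 + 1393 = 30161, q_5 = 4*697 + 135 = 2923.
  i=6: a_6=3, p_6 = 3*30161 + 7192 = 97675, q_6 = 3*2923 + 697 = 9466.

10/1, 31/3, 227/22, 1393/135, 7192/697, 30161/2923, 97675/9466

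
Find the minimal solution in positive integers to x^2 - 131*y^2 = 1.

(x, y) = (10610, 927)

First expand sqrt(131) as a continued fraction. With x_i = (sqrt(131) + m_i)/d_i and (m_0, d_0) = (0, 1): a_0 = floor(sqrt(131)) = 11, since 11^2 = 121 <= 131 < 144 = 12^2.
Iterate m_{i+1} = d_i*a_i - m_i, d_{i+1} = (131 - m_{i+1}^2)/d_i, a_{i+1} = floor((a_0 + m_{i+1})/d_{i+1}):
  m_1 = 1*11 - 0 = 11, d_1 = (131 - 11^2)/1 = 10/1 = 10, a_1 = floor((11 + 11)/10) = 2.
  m_2 = 10*2 - 11 = 9, d_2 = (131 - 9^2)/10 = 50/10 = 5, a_2 = floor((11 + 9)/5) = 4.
  m_3 = 5*4 - 9 = 11, d_3 = (131 - 11^2)/5 = 10/5 = 2, a_3 = floor((11 + 11)/2) = 11.
  m_4 = 2*11 - 11 = 11, d_4 = (131 - 11^2)/2 = 10/2 = 5, a_4 = floor((11 + 11)/5) = 4.
  m_5 = 5*4 - 11 = 9, d_5 = (131 - 9^2)/5 = 50/5 = 10, a_5 = floor((11 + 9)/10) = 2.
  m_6 = 10*2 - 9 = 11, d_6 = (131 - 11^2)/10 = 10/10 = 1, a_6 = floor((11 + 11)/1) = 22.
  m_7 = 1*22 - 11 = 11, d_7 = (131 - 11^2)/1 = 10/1 = 10: (m_7, d_7) = (m_1, d_1) = (11, 10), so from here the quotients repeat a_1, ..., a_6; the period length is 6.
So sqrt(131) = [11; (2, 4, 11, 4, 2, 22)] with period length k = 6.
k is even, so the fundamental solution of x^2 - 131y^2 = 1 is (p_{k-1}, q_{k-1}) = (p_5, q_5); compute convergents through index 5.
Convergents (p_i = a_i*p_{i-1} + p_{i-2}, q_i = a_i*q_{i-1} + q_{i-2} with p_{-2}=0, p_{-1}=1, q_{-2}=1, q_{-1}=0):
  i=0: a_0=11, p_0 = 11*1 + 0 = 11, q_0 = 11*0 + 1 = 1.
  i=1: a_1=2, p_1 = 2*11 + 1 = 23, q_1 = 2*1 + 0 = 2.
  i=2: a_2=4, p_2 = 4*23 + 11 = 103, q_2 = 4*2 + 1 = 9.
  i=3: a_3=11, p_3 = 11*103 + 23 = 1156, q_3 = 11*9 + 2 = 101.
  i=4: a_4=4, p_4 = 4*1156 + 103 = 4727, q_4 = 4*101 + 9 = 413.
  i=5: a_5=2, p_5 = 2*4727 + 1156 = 10610, q_5 = 2*413 + 101 = 927.
Check: 10610^2 - 131*927^2 = 112572100 - 112572099 = 1, so (x, y) = (10610, 927) solves the equation, and by the theorem it is the least positive solution.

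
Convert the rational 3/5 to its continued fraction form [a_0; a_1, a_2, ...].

[0; 1, 1, 2]

Run the Euclidean algorithm on 3 and 5; the successive quotients are the partial quotients a_0, a_1, ... (each step inverts the fractional part left over by the previous one):
  3 = 0*5 + 3, so a_0 = 0.
  5 = 1*3 + 2, so a_1 = 1.
  3 = 1*2 + 1, so a_2 = 1.
  2 = 2*1 + 0, so a_3 = 2.
The remainder reaches 0 after 4 divisions, so the expansion has 4 partial quotients, read off in order.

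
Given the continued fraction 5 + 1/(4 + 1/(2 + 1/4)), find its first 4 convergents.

5/1, 21/4, 47/9, 209/40

Using the convergent recurrence p_i = a_i*p_{i-1} + p_{i-2}, q_i = a_i*q_{i-1} + q_{i-2} with p_{-2}=0, p_{-1}=1, q_{-2}=1, q_{-1}=0:
  i=0: a_0=5, p_0 = 5*1 + 0 = 5, q_0 = 5*0 + 1 = 1.
  i=1: a_1=4, p_1 = 4*5 + 1 = 21, q_1 = 4*1 + 0 = 4.
  i=2: a_2=2, p_2 = 2*21 + 5 = 47, q_2 = 2*4 + 1 = 9.
  i=3: a_3=4, p_3 = 4*47 + 21 = 209, q_3 = 4*9 + 4 = 40.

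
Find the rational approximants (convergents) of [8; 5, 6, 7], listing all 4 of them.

8/1, 41/5, 254/31, 1819/222

Using the convergent recurrence p_i = a_i*p_{i-1} + p_{i-2}, q_i = a_i*q_{i-1} + q_{i-2} with p_{-2}=0, p_{-1}=1, q_{-2}=1, q_{-1}=0:
  i=0: a_0=8, p_0 = 8*1 + 0 = 8, q_0 = 8*0 + 1 = 1.
  i=1: a_1=5, p_1 = 5*8 + 1 = 41, q_1 = 5*1 + 0 = 5.
  i=2: a_2=6, p_2 = 6*41 + 8 = 254, q_2 = 6*5 + 1 = 31.
  i=3: a_3=7, p_3 = 7*254 + 41 = 1819, q_3 = 7*31 + 5 = 222.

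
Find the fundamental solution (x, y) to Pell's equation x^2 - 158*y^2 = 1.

(x, y) = (7743, 616)

First expand sqrt(158) as a continued fraction. With x_i = (sqrt(158) + m_i)/d_i and (m_0, d_0) = (0, 1): a_0 = floor(sqrt(158)) = 12, since 12^2 = 144 <= 158 < 169 = 13^2.
Iterate m_{i+1} = d_i*a_i - m_i, d_{i+1} = (158 - m_{i+1}^2)/d_i, a_{i+1} = floor((a_0 + m_{i+1})/d_{i+1}):
  m_1 = 1*12 - 0 = 12, d_1 = (158 - 12^2)/1 = 14/1 = 14, a_1 = floor((12 + 12)/14) = 1.
  m_2 = 14*1 - 12 = 2, d_2 = (158 - 2^2)/14 = 154/14 = 11, a_2 = floor((12 + 2)/11) = 1.
  m_3 = 11*1 - 2 = 9, d_3 = (158 - 9^2)/11 = 77/11 = 7, a_3 = floor((12 + 9)/7) = 3.
  m_4 = 7*3 - 9 = 12, d_4 = (158 - 12^2)/7 = 14/7 = 2, a_4 = floor((12 + 12)/2) = 12.
  m_5 = 2*12 - 12 = 12, d_5 = (158 - 12^2)/2 = 14/2 = 7, a_5 = floor((12 + 12)/7) = 3.
  m_6 = 7*3 - 12 = 9, d_6 = (158 - 9^2)/7 = 77/7 = 11, a_6 = floor((12 + 9)/11) = 1.
  m_7 = 11*1 - 9 = 2, d_7 = (158 - 2^2)/11 = 154/11 = 14, a_7 = floor((12 + 2)/14) = 1.
  m_8 = 14*1 - 2 = 12, d_8 = (158 - 12^2)/14 = 14/14 = 1, a_8 = floor((12 + 12)/1) = 24.
  m_9 = 1*24 - 12 = 12, d_9 = (158 - 12^2)/1 = 14/1 = 14: (m_9, d_9) = (m_1, d_1) = (12, 14), so from here the quotients repeat a_1, ..., a_8; the period length is 8.
So sqrt(158) = [12; (1, 1, 3, 12, 3, 1, 1, 24)] with period length k = 8.
k is even, so the fundamental solution of x^2 - 158y^2 = 1 is (p_{k-1}, q_{k-1}) = (p_7, q_7); compute convergents through index 7.
Convergents (p_i = a_i*p_{i-1} + p_{i-2}, q_i = a_i*q_{i-1} + q_{i-2} with p_{-2}=0, p_{-1}=1, q_{-2}=1, q_{-1}=0):
  i=0: a_0=12, p_0 = 12*1 + 0 = 12, q_0 = 12*0 + 1 = 1.
  i=1: a_1=1, p_1 = 1*12 + 1 = 13, q_1 = 1*1 + 0 = 1.
  i=2: a_2=1, p_2 = 1*13 + 12 = 25, q_2 = 1*1 + 1 = 2.
  i=3: a_3=3, p_3 = 3*25 + 13 = 88, q_3 = 3*2 + 1 = 7.
  i=4: a_4=12, p_4 = 12*88 + 25 = 1081, q_4 = 12*7 + 2 = 86.
  i=5: a_5=3, p_5 = 3*1081 + 88 = 3331, q_5 = 3*86 + 7 = 265.
  i=6: a_6=1, p_6 = 1*3331 + 1081 = 4412, q_6 = 1*265 + 86 = 351.
  i=7: a_7=1, p_7 = 1*4412 + 3331 = 7743, q_7 = 1*351 + 265 = 616.
Check: 7743^2 - 158*616^2 = 59954049 - 59954048 = 1, so (x, y) = (7743, 616) solves the equation, and by the theorem it is the least positive solution.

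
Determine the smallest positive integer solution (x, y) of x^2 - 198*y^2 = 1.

(x, y) = (197, 14)

First expand sqrt(198) as a continued fraction. With x_i = (sqrt(198) + m_i)/d_i and (m_0, d_0) = (0, 1): a_0 = floor(sqrt(198)) = 14, since 14^2 = 196 <= 198 < 225 = 15^2.
Iterate m_{i+1} = d_i*a_i - m_i, d_{i+1} = (198 - m_{i+1}^2)/d_i, a_{i+1} = floor((a_0 + m_{i+1})/d_{i+1}):
  m_1 = 1*14 - 0 = 14, d_1 = (198 - 14^2)/1 = 2/1 = 2, a_1 = floor((14 + 14)/2) = 14.
  m_2 = 2*14 - 14 = 14, d_2 = (198 - 14^2)/2 = 2/2 = 1, a_2 = floor((14 + 14)/1) = 28.
  m_3 = 1*28 - 14 = 14, d_3 = (198 - 14^2)/1 = 2/1 = 2: (m_3, d_3) = (m_1, d_1) = (14, 2), so from here the quotients repeat a_1, a_2; the period length is 2.
So sqrt(198) = [14; (14, 28)] with period length k = 2.
k is even, so the fundamental solution of x^2 - 198y^2 = 1 is (p_{k-1}, q_{k-1}) = (p_1, q_1); compute convergents through index 1.
Convergents (p_i = a_i*p_{i-1} + p_{i-2}, q_i = a_i*q_{i-1} + q_{i-2} with p_{-2}=0, p_{-1}=1, q_{-2}=1, q_{-1}=0):
  i=0: a_0=14, p_0 = 14*1 + 0 = 14, q_0 = 14*0 + 1 = 1.
  i=1: a_1=14, p_1 = 14*14 + 1 = 197, q_1 = 14*1 + 0 = 14.
Check: 197^2 - 198*14^2 = 38809 - 38808 = 1, so (x, y) = (197, 14) solves the equation, and by the theorem it is the least positive solution.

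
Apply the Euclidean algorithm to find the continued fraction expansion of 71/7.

Run the Euclidean algorithm on 71 and 7; the successive quotients are the partial quotients a_0, a_1, ... (each step inverts the fractional part left over by the previous one):
  71 = 10*7 + 1, so a_0 = 10.
  7 = 7*1 + 0, so a_1 = 7.
The remainder reaches 0 after 2 divisions, so the expansion has 2 partial quotients, read off in order.

[10; 7]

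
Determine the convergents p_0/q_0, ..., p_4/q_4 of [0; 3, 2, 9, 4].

Using the convergent recurrence p_i = a_i*p_{i-1} + p_{i-2}, q_i = a_i*q_{i-1} + q_{i-2} with p_{-2}=0, p_{-1}=1, q_{-2}=1, q_{-1}=0:
  i=0: a_0=0, p_0 = 0*1 + 0 = 0, q_0 = 0*0 + 1 = 1.
  i=1: a_1=3, p_1 = 3*0 + 1 = 1, q_1 = 3*1 + 0 = 3.
  i=2: a_2=2, p_2 = 2*1 + 0 = 2, q_2 = 2*3 + 1 = 7.
  i=3: a_3=9, p_3 = 9*2 + 1 = 19, q_3 = 9*7 + 3 = 66.
  i=4: a_4=4, p_4 = 4*19 + 2 = 78, q_4 = 4*66 + 7 = 271.

0/1, 1/3, 2/7, 19/66, 78/271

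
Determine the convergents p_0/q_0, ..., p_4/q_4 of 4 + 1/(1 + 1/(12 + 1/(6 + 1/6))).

4/1, 5/1, 64/13, 389/79, 2398/487

Using the convergent recurrence p_i = a_i*p_{i-1} + p_{i-2}, q_i = a_i*q_{i-1} + q_{i-2} with p_{-2}=0, p_{-1}=1, q_{-2}=1, q_{-1}=0:
  i=0: a_0=4, p_0 = 4*1 + 0 = 4, q_0 = 4*0 + 1 = 1.
  i=1: a_1=1, p_1 = 1*4 + 1 = 5, q_1 = 1*1 + 0 = 1.
  i=2: a_2=12, p_2 = 12*5 + 4 = 64, q_2 = 12*1 + 1 = 13.
  i=3: a_3=6, p_3 = 6*64 + 5 = 389, q_3 = 6*13 + 1 = 79.
  i=4: a_4=6, p_4 = 6*389 + 64 = 2398, q_4 = 6*79 + 13 = 487.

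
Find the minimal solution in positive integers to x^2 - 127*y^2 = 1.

(x, y) = (4730624, 419775)

First expand sqrt(127) as a continued fraction. With x_i = (sqrt(127) + m_i)/d_i and (m_0, d_0) = (0, 1): a_0 = floor(sqrt(127)) = 11, since 11^2 = 121 <= 127 < 144 = 12^2.
Iterate m_{i+1} = d_i*a_i - m_i, d_{i+1} = (127 - m_{i+1}^2)/d_i, a_{i+1} = floor((a_0 + m_{i+1})/d_{i+1}):
  m_1 = 1*11 - 0 = 11, d_1 = (127 - 11^2)/1 = 6/1 = 6, a_1 = floor((11 + 11)/6) = 3.
  m_2 = 6*3 - 11 = 7, d_2 = (127 - 7^2)/6 = 78/6 = 13, a_2 = floor((11 + 7)/13) = 1.
  m_3 = 13*1 - 7 = 6, d_3 = (127 - 6^2)/13 = 91/13 = 7, a_3 = floor((11 + 6)/7) = 2.
  m_4 = 7*2 - 6 = 8, d_4 = (127 - 8^2)/7 = 63/7 = 9, a_4 = floor((11 + 8)/9) = 2.
  m_5 = 9*2 - 8 = 10, d_5 = (127 - 10^2)/9 = 27/9 = 3, a_5 = floor((11 + 10)/3) = 7.
  m_6 = 3*7 - 10 = 11, d_6 = (127 - 11^2)/3 = 6/3 = 2, a_6 = floor((11 + 11)/2) = 11.
  m_7 = 2*11 - 11 = 11, d_7 = (127 - 11^2)/2 = 6/2 = 3, a_7 = floor((11 + 11)/3) = 7.
  m_8 = 3*7 - 11 = 10, d_8 = (127 - 10^2)/3 = 27/3 = 9, a_8 = floor((11 + 10)/9) = 2.
  m_9 = 9*2 - 10 = 8, d_9 = (127 - 8^2)/9 = 63/9 = 7, a_9 = floor((11 + 8)/7) = 2.
  m_10 = 7*2 - 8 = 6, d_10 = (127 - 6^2)/7 = 91/7 = 13, a_10 = floor((11 + 6)/13) = 1.
  m_11 = 13*1 - 6 = 7, d_11 = (127 - 7^2)/13 = 78/13 = 6, a_11 = floor((11 + 7)/6) = 3.
  m_12 = 6*3 - 7 = 11, d_12 = (127 - 11^2)/6 = 6/6 = 1, a_12 = floor((11 + 11)/1) = 22.
  m_13 = 1*22 - 11 = 11, d_13 = (127 - 11^2)/1 = 6/1 = 6: (m_13, d_13) = (m_1, d_1) = (11, 6), so from here the quotients repeat a_1, ..., a_12; the period length is 12.
So sqrt(127) = [11; (3, 1, 2, 2, 7, 11, 7, 2, 2, 1, 3, 22)] with period length k = 12.
k is even, so the fundamental solution of x^2 - 127y^2 = 1 is (p_{k-1}, q_{k-1}) = (p_11, q_11); compute convergents through index 11.
Convergents (p_i = a_i*p_{i-1} + p_{i-2}, q_i = a_i*q_{i-1} + q_{i-2} with p_{-2}=0, p_{-1}=1, q_{-2}=1, q_{-1}=0):
  i=0: a_0=11, p_0 = 11*1 + 0 = 11, q_0 = 11*0 + 1 = 1.
  i=1: a_1=3, p_1 = 3*11 + 1 = 34, q_1 = 3*1 + 0 = 3.
  i=2: a_2=1, p_2 = 1*34 + 11 = 45, q_2 = 1*3 + 1 = 4.
  i=3: a_3=2, p_3 = 2*45 + 34 = 124, q_3 = 2*4 + 3 = 11.
  i=4: a_4=2, p_4 = 2*124 + 45 = 293, q_4 = 2*11 + 4 = 26.
  i=5: a_5=7, p_5 = 7*293 + 124 = 2175, q_5 = 7*26 + 11 = 193.
  i=6: a_6=11, p_6 = 11*2175 + 293 = 24218, q_6 = 11*193 + 26 = 2149.
  i=7: a_7=7, p_7 = 7*24218 + 2175 = 171701, q_7 = 7*2149 + 193 = 15236.
  i=8: a_8=2, p_8 = 2*171701 + 24218 = 367620, q_8 = 2*15236 + 2149 = 32621.
  i=9: a_9=2, p_9 = 2*367620 + 171701 = 906941, q_9 = 2*32621 + 15236 = 80478.
  i=10: a_10=1, p_10 = 1*906941 + 367620 = 1274561, q_10 = 1*80478 + 32621 = 113099.
  i=11: a_11=3, p_11 = 3*1274561 + 906941 = 4730624, q_11 = 3*113099 + 80478 = 419775.
Check: 4730624^2 - 127*419775^2 = 22378803429376 - 22378803429375 = 1, so (x, y) = (4730624, 419775) solves the equation, and by the theorem it is the least positive solution.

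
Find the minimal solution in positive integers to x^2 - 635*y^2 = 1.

First expand sqrt(635) as a continued fraction. With x_i = (sqrt(635) + m_i)/d_i and (m_0, d_0) = (0, 1): a_0 = floor(sqrt(635)) = 25, since 25^2 = 625 <= 635 < 676 = 26^2.
Iterate m_{i+1} = d_i*a_i - m_i, d_{i+1} = (635 - m_{i+1}^2)/d_i, a_{i+1} = floor((a_0 + m_{i+1})/d_{i+1}):
  m_1 = 1*25 - 0 = 25, d_1 = (635 - 25^2)/1 = 10/1 = 10, a_1 = floor((25 + 25)/10) = 5.
  m_2 = 10*5 - 25 = 25, d_2 = (635 - 25^2)/10 = 10/10 = 1, a_2 = floor((25 + 25)/1) = 50.
  m_3 = 1*50 - 25 = 25, d_3 = (635 - 25^2)/1 = 10/1 = 10: (m_3, d_3) = (m_1, d_1) = (25, 10), so from here the quotients repeat a_1, a_2; the period length is 2.
So sqrt(635) = [25; (5, 50)] with period length k = 2.
k is even, so the fundamental solution of x^2 - 635y^2 = 1 is (p_{k-1}, q_{k-1}) = (p_1, q_1); compute convergents through index 1.
Convergents (p_i = a_i*p_{i-1} + p_{i-2}, q_i = a_i*q_{i-1} + q_{i-2} with p_{-2}=0, p_{-1}=1, q_{-2}=1, q_{-1}=0):
  i=0: a_0=25, p_0 = 25*1 + 0 = 25, q_0 = 25*0 + 1 = 1.
  i=1: a_1=5, p_1 = 5*25 + 1 = 126, q_1 = 5*1 + 0 = 5.
Check: 126^2 - 635*5^2 = 15876 - 15875 = 1, so (x, y) = (126, 5) solves the equation, and by the theorem it is the least positive solution.

(x, y) = (126, 5)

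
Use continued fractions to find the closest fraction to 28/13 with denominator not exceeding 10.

15/7

Expand x = 28/13 as a continued fraction with the Euclidean algorithm:
  28 = 2*13 + 2, so a_0 = 2.
  13 = 6*2 + 1, so a_1 = 6.
  2 = 2*1 + 0, so a_2 = 2.
so x = [2; 6, 2].
Convergents (p_i = a_i*p_{i-1} + p_{i-2}, q_i = a_i*q_{i-1} + q_{i-2} with p_{-2}=0, p_{-1}=1, q_{-2}=1, q_{-1}=0), until the denominator exceeds 10:
  i=0: a_0=2, p_0 = 2*1 + 0 = 2, q_0 = 2*0 + 1 = 1.
  i=1: a_1=6, p_1 = 6*2 + 1 = 13, q_1 = 6*1 + 0 = 6.
  i=2: a_2=2, p_2 = 2*13 + 2 = 28, q_2 = 2*6 + 1 = 13.
q_2 = 13 > 10, so the last convergent with denominator <= 10 is p_1/q_1 = 13/6.
The closest fraction with denominator <= 10 is either p_1/q_1 or the intermediate fraction (k*p_1 + p_0)/(k*q_1 + q_0) with the largest k >= 1 whose denominator stays <= 10; these approach x as k grows, and every other convergent or intermediate fraction in range is farther away.
Largest k: floor((10 - q_0)/q_1) = floor((10 - 1)/6) = 1.
That gives (1*13 + 2)/(1*6 + 1) = 15/7.
Compare the errors: |x - 13/6| = |28*6 - 13*13|/(13*6) = 1/78, and |x - 15/7| = |28*7 - 15*13|/(13*7) = 1/91.
Cross-multiplying, 1*78 = 78 < 91 = 1*91, so 1/91 is smaller: the intermediate fraction 15/7 is closer to x than 13/6.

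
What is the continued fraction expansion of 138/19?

Run the Euclidean algorithm on 138 and 19; the successive quotients are the partial quotients a_0, a_1, ... (each step inverts the fractional part left over by the previous one):
  138 = 7*19 + 5, so a_0 = 7.
  19 = 3*5 + 4, so a_1 = 3.
  5 = 1*4 + 1, so a_2 = 1.
  4 = 4*1 + 0, so a_3 = 4.
The remainder reaches 0 after 4 divisions, so the expansion has 4 partial quotients, read off in order.

[7; 3, 1, 4]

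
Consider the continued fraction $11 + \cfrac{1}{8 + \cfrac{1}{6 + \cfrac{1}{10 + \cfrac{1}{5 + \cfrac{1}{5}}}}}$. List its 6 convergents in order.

Using the convergent recurrence p_i = a_i*p_{i-1} + p_{i-2}, q_i = a_i*q_{i-1} + q_{i-2} with p_{-2}=0, p_{-1}=1, q_{-2}=1, q_{-1}=0:
  i=0: a_0=11, p_0 = 11*1 + 0 = 11, q_0 = 11*0 + 1 = 1.
  i=1: a_1=8, p_1 = 8*11 + 1 = 89, q_1 = 8*1 + 0 = 8.
  i=2: a_2=6, p_2 = 6*89 + 11 = 545, q_2 = 6*8 + 1 = 49.
  i=3: a_3=10, p_3 = 10*545 + 89 = 5539, q_3 = 10*49 + 8 = 498.
  i=4: a_4=5, p_4 = 5*5539 + 545 = 28240, q_4 = 5*498 + 49 = 2539.
  i=5: a_5=5, p_5 = 5*28240 + 5539 = 146739, q_5 = 5*2539 + 498 = 13193.

11/1, 89/8, 545/49, 5539/498, 28240/2539, 146739/13193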